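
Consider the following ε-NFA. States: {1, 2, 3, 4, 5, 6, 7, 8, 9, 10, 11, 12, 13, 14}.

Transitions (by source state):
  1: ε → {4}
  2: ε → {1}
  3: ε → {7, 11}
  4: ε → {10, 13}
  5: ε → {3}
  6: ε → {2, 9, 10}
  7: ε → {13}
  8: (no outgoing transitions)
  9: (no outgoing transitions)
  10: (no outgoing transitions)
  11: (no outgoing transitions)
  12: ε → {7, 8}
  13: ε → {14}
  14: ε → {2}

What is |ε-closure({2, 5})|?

10

Start with {2, 5}.
From 2 via ε: add 1.
From 5 via ε: add 3.
From 1 via ε: add 4.
From 3 via ε: add 7, 11.
From 4 via ε: add 10, 13.
From 13 via ε: add 14.
ε-closure = {1, 2, 3, 4, 5, 7, 10, 11, 13, 14}, which has 10 states.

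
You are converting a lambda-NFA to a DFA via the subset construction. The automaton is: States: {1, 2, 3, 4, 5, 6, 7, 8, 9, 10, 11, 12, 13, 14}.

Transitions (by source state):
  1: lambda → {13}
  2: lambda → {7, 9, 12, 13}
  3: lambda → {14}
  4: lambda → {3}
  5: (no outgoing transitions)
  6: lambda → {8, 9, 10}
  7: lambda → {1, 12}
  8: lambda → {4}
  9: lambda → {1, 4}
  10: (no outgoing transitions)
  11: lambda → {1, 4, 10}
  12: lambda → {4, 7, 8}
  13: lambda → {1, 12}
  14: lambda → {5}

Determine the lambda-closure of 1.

{1, 3, 4, 5, 7, 8, 12, 13, 14}

Start with {1}.
From 1 via lambda: add 13.
From 13 via lambda: add 12.
From 12 via lambda: add 4, 7, 8.
From 4 via lambda: add 3.
From 3 via lambda: add 14.
From 14 via lambda: add 5.
No new states can be added; the closed set is {1, 3, 4, 5, 7, 8, 12, 13, 14}.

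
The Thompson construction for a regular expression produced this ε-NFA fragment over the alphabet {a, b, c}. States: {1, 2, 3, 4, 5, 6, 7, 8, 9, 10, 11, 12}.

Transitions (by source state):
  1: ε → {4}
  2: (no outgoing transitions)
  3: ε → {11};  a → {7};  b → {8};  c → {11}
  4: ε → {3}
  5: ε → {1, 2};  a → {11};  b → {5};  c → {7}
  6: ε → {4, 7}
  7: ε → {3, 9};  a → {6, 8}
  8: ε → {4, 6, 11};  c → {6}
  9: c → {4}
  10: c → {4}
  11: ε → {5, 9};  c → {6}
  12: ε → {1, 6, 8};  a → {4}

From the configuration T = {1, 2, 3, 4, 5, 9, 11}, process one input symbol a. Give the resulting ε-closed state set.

3 on a → {7}.
5 on a → {11}.
No a-transition from 1, 2, 4, 9, 11.
Union after reading a: {7, 11}.
Now take the ε-closure:
From 7 via ε: add 3, 9.
From 11 via ε: add 5.
From 5 via ε: add 1, 2.
From 1 via ε: add 4.
No new states can be added; the closed set is {1, 2, 3, 4, 5, 7, 9, 11}.

{1, 2, 3, 4, 5, 7, 9, 11}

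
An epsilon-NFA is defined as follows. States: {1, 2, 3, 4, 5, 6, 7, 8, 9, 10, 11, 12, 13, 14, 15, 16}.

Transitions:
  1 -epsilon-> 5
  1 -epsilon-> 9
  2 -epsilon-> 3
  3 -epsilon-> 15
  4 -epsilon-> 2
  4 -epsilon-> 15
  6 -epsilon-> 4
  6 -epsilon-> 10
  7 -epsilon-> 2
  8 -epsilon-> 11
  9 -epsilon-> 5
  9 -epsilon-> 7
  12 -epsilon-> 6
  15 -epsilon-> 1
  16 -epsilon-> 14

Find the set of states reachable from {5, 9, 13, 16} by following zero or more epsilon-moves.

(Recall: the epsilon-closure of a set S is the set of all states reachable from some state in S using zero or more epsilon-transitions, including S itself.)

{1, 2, 3, 5, 7, 9, 13, 14, 15, 16}

Start with {5, 9, 13, 16}.
From 9 via epsilon: add 7.
From 16 via epsilon: add 14.
From 7 via epsilon: add 2.
From 2 via epsilon: add 3.
From 3 via epsilon: add 15.
From 15 via epsilon: add 1.
No new states can be added; the closed set is {1, 2, 3, 5, 7, 9, 13, 14, 15, 16}.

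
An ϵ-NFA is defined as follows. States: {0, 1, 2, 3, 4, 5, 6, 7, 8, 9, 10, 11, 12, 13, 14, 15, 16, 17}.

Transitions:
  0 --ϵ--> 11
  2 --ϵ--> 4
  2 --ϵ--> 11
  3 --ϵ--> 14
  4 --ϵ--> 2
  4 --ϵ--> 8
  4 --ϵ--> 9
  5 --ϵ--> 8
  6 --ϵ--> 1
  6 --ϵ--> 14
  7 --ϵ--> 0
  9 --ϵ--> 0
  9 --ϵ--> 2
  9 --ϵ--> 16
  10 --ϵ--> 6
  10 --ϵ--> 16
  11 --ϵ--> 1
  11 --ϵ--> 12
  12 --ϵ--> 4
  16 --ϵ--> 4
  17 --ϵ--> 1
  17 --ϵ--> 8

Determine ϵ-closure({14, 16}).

Start with {14, 16}.
From 16 via ϵ: add 4.
From 4 via ϵ: add 2, 8, 9.
From 2 via ϵ: add 11.
From 9 via ϵ: add 0.
From 11 via ϵ: add 1, 12.
No new states can be added; the closed set is {0, 1, 2, 4, 8, 9, 11, 12, 14, 16}.

{0, 1, 2, 4, 8, 9, 11, 12, 14, 16}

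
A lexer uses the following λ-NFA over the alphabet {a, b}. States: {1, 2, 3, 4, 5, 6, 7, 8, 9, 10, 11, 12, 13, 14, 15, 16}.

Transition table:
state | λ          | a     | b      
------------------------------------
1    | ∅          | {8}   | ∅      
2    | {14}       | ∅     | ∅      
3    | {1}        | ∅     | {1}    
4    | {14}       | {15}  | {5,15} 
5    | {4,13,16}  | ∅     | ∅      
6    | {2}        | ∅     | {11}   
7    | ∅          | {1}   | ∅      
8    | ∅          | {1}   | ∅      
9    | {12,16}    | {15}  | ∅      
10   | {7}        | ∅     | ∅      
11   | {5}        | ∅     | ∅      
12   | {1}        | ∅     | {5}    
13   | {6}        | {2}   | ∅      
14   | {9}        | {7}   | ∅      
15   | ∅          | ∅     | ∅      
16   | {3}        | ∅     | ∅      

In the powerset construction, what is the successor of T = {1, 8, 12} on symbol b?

12 on b → {5}.
No b-transition from 1, 8.
Union after reading b: {5}.
Now take the λ-closure:
From 5 via λ: add 4, 13, 16.
From 4 via λ: add 14.
From 13 via λ: add 6.
From 16 via λ: add 3.
From 3 via λ: add 1.
From 6 via λ: add 2.
From 14 via λ: add 9.
From 9 via λ: add 12.
No new states can be added; the closed set is {1, 2, 3, 4, 5, 6, 9, 12, 13, 14, 16}.

{1, 2, 3, 4, 5, 6, 9, 12, 13, 14, 16}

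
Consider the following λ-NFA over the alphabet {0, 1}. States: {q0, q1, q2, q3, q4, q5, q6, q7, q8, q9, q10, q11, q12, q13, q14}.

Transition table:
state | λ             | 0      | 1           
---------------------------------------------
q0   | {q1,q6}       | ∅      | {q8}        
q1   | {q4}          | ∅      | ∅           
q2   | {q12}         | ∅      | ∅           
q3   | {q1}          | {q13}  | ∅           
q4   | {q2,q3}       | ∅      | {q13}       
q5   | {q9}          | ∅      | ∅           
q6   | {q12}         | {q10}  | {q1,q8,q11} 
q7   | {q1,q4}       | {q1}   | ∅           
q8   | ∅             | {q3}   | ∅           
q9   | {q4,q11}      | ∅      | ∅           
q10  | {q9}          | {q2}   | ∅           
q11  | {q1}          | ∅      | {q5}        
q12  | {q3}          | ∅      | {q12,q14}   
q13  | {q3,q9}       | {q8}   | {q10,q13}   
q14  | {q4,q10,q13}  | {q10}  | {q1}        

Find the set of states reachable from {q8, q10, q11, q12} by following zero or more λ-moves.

Start with {q8, q10, q11, q12}.
From q10 via λ: add q9.
From q11 via λ: add q1.
From q12 via λ: add q3.
From q1 via λ: add q4.
From q4 via λ: add q2.
No new states can be added; the closed set is {q1, q2, q3, q4, q8, q9, q10, q11, q12}.

{q1, q2, q3, q4, q8, q9, q10, q11, q12}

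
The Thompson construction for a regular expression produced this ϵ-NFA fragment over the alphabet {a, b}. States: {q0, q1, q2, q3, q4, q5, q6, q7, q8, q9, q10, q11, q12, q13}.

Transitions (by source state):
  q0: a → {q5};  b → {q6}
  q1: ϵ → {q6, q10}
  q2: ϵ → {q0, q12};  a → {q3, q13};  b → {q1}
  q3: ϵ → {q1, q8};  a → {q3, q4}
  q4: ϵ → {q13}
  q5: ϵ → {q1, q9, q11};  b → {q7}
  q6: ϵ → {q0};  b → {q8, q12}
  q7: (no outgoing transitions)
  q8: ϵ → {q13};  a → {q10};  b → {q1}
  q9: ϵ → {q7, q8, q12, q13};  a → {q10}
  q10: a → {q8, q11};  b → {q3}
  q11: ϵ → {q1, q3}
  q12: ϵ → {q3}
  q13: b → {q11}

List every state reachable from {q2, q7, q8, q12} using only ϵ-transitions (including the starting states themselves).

Start with {q2, q7, q8, q12}.
From q2 via ϵ: add q0.
From q8 via ϵ: add q13.
From q12 via ϵ: add q3.
From q3 via ϵ: add q1.
From q1 via ϵ: add q6, q10.
No new states can be added; the closed set is {q0, q1, q2, q3, q6, q7, q8, q10, q12, q13}.

{q0, q1, q2, q3, q6, q7, q8, q10, q12, q13}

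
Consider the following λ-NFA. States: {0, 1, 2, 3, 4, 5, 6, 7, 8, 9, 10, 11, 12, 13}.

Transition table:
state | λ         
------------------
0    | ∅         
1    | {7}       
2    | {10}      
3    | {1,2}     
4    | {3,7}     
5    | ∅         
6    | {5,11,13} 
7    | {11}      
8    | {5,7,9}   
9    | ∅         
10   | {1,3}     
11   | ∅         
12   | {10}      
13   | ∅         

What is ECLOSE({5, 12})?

Start with {5, 12}.
From 12 via λ: add 10.
From 10 via λ: add 1, 3.
From 1 via λ: add 7.
From 3 via λ: add 2.
From 7 via λ: add 11.
No new states can be added; the closed set is {1, 2, 3, 5, 7, 10, 11, 12}.

{1, 2, 3, 5, 7, 10, 11, 12}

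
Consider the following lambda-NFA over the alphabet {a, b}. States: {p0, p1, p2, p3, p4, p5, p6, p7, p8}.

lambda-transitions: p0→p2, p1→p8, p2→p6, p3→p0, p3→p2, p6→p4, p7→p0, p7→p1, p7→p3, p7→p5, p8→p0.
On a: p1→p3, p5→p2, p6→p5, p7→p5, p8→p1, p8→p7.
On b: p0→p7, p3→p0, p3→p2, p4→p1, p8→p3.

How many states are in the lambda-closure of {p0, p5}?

5

Start with {p0, p5}.
From p0 via lambda: add p2.
From p2 via lambda: add p6.
From p6 via lambda: add p4.
lambda-closure = {p0, p2, p4, p5, p6}, which has 5 states.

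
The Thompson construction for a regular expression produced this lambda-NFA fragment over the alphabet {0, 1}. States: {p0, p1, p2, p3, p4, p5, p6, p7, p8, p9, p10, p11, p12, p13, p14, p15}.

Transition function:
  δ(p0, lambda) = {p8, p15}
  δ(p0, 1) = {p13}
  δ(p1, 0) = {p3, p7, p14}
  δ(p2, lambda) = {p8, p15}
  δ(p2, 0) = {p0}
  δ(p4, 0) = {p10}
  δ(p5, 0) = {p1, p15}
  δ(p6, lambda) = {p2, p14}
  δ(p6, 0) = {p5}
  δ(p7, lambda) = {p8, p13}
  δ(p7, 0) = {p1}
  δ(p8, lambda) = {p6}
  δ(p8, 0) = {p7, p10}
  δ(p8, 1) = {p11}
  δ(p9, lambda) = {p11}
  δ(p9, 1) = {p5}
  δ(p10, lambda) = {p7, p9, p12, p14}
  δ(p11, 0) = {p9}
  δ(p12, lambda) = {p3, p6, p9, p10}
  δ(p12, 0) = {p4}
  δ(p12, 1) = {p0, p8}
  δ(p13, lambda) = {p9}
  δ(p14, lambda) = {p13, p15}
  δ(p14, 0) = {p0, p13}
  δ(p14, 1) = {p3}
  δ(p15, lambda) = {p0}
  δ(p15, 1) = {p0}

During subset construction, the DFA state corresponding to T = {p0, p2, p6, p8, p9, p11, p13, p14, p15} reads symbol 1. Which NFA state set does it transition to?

p0 on 1 → {p13}.
p8 on 1 → {p11}.
p9 on 1 → {p5}.
p14 on 1 → {p3}.
p15 on 1 → {p0}.
No 1-transition from p2, p6, p11, p13.
Union after reading 1: {p0, p3, p5, p11, p13}.
Now take the lambda-closure:
From p0 via lambda: add p8, p15.
From p13 via lambda: add p9.
From p8 via lambda: add p6.
From p6 via lambda: add p2, p14.
No new states can be added; the closed set is {p0, p2, p3, p5, p6, p8, p9, p11, p13, p14, p15}.

{p0, p2, p3, p5, p6, p8, p9, p11, p13, p14, p15}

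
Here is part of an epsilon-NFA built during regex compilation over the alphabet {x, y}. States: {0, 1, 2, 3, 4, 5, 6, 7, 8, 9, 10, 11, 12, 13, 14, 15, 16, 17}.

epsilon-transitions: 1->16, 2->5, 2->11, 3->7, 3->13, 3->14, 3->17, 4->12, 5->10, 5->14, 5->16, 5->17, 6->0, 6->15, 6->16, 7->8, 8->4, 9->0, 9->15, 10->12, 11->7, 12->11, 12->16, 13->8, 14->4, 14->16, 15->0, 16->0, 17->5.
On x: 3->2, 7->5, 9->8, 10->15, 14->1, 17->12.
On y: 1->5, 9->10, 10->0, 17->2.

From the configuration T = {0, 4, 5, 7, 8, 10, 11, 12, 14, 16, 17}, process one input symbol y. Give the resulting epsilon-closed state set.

10 on y → {0}.
17 on y → {2}.
No y-transition from 0, 4, 5, 7, 8, 11, 12, 14, 16.
Union after reading y: {0, 2}.
Now take the epsilon-closure:
From 2 via epsilon: add 5, 11.
From 5 via epsilon: add 10, 14, 16, 17.
From 11 via epsilon: add 7.
From 7 via epsilon: add 8.
From 10 via epsilon: add 12.
From 14 via epsilon: add 4.
No new states can be added; the closed set is {0, 2, 4, 5, 7, 8, 10, 11, 12, 14, 16, 17}.

{0, 2, 4, 5, 7, 8, 10, 11, 12, 14, 16, 17}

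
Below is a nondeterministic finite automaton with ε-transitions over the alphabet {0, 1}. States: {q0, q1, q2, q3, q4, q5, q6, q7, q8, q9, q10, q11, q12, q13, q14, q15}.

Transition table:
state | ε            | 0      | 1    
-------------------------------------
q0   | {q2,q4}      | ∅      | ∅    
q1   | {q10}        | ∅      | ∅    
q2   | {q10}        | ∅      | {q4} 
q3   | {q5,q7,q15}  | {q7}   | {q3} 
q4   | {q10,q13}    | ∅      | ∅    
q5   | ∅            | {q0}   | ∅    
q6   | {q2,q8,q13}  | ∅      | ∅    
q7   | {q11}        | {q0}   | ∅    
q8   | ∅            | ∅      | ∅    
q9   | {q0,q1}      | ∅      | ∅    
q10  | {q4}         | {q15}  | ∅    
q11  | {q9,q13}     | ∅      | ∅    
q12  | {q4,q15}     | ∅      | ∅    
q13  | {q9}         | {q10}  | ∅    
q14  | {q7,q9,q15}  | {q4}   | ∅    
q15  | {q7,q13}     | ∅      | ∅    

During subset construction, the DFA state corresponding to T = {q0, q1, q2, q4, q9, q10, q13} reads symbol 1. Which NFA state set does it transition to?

{q0, q1, q2, q4, q9, q10, q13}

q2 on 1 → {q4}.
No 1-transition from q0, q1, q4, q9, q10, q13.
Union after reading 1: {q4}.
Now take the ε-closure:
From q4 via ε: add q10, q13.
From q13 via ε: add q9.
From q9 via ε: add q0, q1.
From q0 via ε: add q2.
No new states can be added; the closed set is {q0, q1, q2, q4, q9, q10, q13}.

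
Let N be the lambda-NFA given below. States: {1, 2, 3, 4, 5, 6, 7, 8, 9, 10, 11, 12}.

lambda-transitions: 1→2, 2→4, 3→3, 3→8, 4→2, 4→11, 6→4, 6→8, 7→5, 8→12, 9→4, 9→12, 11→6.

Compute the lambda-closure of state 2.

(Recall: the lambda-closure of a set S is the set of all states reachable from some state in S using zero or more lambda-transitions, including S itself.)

{2, 4, 6, 8, 11, 12}

Start with {2}.
From 2 via lambda: add 4.
From 4 via lambda: add 11.
From 11 via lambda: add 6.
From 6 via lambda: add 8.
From 8 via lambda: add 12.
No new states can be added; the closed set is {2, 4, 6, 8, 11, 12}.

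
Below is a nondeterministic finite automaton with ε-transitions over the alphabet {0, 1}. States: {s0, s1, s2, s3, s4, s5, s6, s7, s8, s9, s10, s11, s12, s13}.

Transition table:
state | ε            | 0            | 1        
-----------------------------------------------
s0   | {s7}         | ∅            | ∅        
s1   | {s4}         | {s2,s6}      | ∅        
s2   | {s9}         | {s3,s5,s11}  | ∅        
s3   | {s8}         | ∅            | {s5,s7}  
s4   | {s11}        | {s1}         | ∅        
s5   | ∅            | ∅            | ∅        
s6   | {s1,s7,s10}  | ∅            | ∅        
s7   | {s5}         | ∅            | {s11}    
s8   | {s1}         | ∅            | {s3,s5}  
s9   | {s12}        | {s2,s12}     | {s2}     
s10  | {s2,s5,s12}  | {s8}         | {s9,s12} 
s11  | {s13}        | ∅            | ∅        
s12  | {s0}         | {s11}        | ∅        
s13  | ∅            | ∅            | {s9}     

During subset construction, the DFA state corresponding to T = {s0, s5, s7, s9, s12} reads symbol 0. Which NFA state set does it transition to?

{s0, s2, s5, s7, s9, s11, s12, s13}

s9 on 0 → {s2, s12}.
s12 on 0 → {s11}.
No 0-transition from s0, s5, s7.
Union after reading 0: {s2, s11, s12}.
Now take the ε-closure:
From s2 via ε: add s9.
From s11 via ε: add s13.
From s12 via ε: add s0.
From s0 via ε: add s7.
From s7 via ε: add s5.
No new states can be added; the closed set is {s0, s2, s5, s7, s9, s11, s12, s13}.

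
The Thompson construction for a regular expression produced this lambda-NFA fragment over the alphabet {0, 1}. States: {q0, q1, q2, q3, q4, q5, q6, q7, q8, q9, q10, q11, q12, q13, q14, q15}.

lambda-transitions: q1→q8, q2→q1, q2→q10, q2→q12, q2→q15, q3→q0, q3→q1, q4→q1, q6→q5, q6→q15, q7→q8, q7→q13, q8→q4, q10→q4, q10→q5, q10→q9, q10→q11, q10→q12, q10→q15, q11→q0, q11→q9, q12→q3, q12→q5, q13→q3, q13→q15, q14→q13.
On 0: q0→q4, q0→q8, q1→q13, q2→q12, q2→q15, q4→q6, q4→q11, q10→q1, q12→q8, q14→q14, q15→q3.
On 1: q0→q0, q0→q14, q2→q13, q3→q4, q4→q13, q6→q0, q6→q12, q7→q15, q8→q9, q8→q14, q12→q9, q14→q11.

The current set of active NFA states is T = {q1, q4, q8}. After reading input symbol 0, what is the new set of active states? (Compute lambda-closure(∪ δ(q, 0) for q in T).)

{q0, q1, q3, q4, q5, q6, q8, q9, q11, q13, q15}

q1 on 0 → {q13}.
q4 on 0 → {q6, q11}.
No 0-transition from q8.
Union after reading 0: {q6, q11, q13}.
Now take the lambda-closure:
From q6 via lambda: add q5, q15.
From q11 via lambda: add q0, q9.
From q13 via lambda: add q3.
From q3 via lambda: add q1.
From q1 via lambda: add q8.
From q8 via lambda: add q4.
No new states can be added; the closed set is {q0, q1, q3, q4, q5, q6, q8, q9, q11, q13, q15}.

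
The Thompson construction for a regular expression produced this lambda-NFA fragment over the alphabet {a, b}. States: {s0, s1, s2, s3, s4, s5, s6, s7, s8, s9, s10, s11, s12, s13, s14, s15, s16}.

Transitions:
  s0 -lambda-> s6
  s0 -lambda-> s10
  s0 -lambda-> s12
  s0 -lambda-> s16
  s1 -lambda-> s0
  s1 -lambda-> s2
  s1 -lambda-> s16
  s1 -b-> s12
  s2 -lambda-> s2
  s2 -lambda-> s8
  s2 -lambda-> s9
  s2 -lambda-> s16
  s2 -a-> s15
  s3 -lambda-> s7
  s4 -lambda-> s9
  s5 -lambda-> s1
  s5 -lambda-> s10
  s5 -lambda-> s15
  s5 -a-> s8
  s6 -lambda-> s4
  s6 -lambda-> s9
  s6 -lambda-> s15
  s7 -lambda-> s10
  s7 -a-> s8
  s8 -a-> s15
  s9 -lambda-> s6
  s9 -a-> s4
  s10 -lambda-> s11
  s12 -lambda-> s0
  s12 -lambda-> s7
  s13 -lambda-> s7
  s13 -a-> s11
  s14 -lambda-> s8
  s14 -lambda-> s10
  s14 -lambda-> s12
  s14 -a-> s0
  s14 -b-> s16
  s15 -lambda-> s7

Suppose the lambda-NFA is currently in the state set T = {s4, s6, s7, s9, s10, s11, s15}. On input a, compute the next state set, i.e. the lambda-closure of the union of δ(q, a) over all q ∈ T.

{s4, s6, s7, s8, s9, s10, s11, s15}

s7 on a → {s8}.
s9 on a → {s4}.
No a-transition from s4, s6, s10, s11, s15.
Union after reading a: {s4, s8}.
Now take the lambda-closure:
From s4 via lambda: add s9.
From s9 via lambda: add s6.
From s6 via lambda: add s15.
From s15 via lambda: add s7.
From s7 via lambda: add s10.
From s10 via lambda: add s11.
No new states can be added; the closed set is {s4, s6, s7, s8, s9, s10, s11, s15}.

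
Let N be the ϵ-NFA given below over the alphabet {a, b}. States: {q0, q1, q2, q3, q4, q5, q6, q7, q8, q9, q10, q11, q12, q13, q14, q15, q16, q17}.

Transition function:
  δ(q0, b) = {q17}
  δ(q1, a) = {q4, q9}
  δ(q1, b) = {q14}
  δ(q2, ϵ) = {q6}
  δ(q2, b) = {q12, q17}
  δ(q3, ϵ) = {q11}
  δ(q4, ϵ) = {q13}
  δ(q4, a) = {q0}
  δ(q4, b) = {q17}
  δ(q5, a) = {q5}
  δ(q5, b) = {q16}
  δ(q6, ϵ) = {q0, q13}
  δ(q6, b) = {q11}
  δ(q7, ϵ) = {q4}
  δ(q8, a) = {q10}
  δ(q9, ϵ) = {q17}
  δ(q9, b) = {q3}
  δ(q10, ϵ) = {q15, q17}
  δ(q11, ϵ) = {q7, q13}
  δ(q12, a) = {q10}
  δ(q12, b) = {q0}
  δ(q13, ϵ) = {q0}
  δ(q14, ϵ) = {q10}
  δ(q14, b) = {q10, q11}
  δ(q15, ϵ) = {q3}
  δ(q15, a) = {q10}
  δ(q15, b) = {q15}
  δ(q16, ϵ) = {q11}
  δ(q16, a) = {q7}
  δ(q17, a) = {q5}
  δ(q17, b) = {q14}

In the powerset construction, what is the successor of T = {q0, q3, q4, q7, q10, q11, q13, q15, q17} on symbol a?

{q0, q3, q4, q5, q7, q10, q11, q13, q15, q17}

q4 on a → {q0}.
q15 on a → {q10}.
q17 on a → {q5}.
No a-transition from q0, q3, q7, q10, q11, q13.
Union after reading a: {q0, q5, q10}.
Now take the ϵ-closure:
From q10 via ϵ: add q15, q17.
From q15 via ϵ: add q3.
From q3 via ϵ: add q11.
From q11 via ϵ: add q7, q13.
From q7 via ϵ: add q4.
No new states can be added; the closed set is {q0, q3, q4, q5, q7, q10, q11, q13, q15, q17}.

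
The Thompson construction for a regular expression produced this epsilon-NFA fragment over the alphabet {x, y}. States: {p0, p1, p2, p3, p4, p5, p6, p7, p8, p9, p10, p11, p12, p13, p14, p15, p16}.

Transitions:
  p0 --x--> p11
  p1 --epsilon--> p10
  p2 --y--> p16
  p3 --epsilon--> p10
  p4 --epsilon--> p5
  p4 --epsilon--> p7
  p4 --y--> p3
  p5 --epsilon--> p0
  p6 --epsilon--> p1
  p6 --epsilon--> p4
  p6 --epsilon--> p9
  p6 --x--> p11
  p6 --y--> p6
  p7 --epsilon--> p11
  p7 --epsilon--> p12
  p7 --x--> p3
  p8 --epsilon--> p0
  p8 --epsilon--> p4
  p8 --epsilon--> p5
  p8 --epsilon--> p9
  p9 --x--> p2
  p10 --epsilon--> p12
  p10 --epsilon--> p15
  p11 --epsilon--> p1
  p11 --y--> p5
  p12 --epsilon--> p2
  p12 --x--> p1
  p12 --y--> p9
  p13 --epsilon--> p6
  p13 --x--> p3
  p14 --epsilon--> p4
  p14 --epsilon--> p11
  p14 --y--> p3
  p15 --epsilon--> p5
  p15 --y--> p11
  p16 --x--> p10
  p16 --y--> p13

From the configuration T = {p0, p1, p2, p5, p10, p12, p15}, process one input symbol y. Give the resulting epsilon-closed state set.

{p0, p1, p2, p5, p9, p10, p11, p12, p15, p16}

p2 on y → {p16}.
p12 on y → {p9}.
p15 on y → {p11}.
No y-transition from p0, p1, p5, p10.
Union after reading y: {p9, p11, p16}.
Now take the epsilon-closure:
From p11 via epsilon: add p1.
From p1 via epsilon: add p10.
From p10 via epsilon: add p12, p15.
From p12 via epsilon: add p2.
From p15 via epsilon: add p5.
From p5 via epsilon: add p0.
No new states can be added; the closed set is {p0, p1, p2, p5, p9, p10, p11, p12, p15, p16}.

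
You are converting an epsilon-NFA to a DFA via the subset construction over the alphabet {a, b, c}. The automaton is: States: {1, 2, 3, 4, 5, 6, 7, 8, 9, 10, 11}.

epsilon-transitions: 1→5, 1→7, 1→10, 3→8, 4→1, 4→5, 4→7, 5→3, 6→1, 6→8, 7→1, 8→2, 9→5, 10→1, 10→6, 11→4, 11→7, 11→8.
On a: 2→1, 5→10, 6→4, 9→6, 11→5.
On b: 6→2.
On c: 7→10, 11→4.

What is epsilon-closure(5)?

{2, 3, 5, 8}

Start with {5}.
From 5 via epsilon: add 3.
From 3 via epsilon: add 8.
From 8 via epsilon: add 2.
No new states can be added; the closed set is {2, 3, 5, 8}.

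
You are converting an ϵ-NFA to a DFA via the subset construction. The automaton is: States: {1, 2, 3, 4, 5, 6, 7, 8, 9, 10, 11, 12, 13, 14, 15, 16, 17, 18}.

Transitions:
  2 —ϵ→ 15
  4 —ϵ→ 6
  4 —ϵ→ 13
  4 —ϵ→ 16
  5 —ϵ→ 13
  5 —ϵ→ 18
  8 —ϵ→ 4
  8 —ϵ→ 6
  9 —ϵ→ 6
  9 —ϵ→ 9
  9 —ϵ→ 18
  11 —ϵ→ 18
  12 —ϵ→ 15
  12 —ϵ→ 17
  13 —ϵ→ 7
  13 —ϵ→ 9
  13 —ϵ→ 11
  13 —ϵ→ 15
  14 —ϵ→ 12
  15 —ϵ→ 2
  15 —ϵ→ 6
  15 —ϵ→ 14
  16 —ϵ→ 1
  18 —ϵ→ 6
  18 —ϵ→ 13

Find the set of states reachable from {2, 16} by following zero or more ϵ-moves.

{1, 2, 6, 12, 14, 15, 16, 17}

Start with {2, 16}.
From 2 via ϵ: add 15.
From 16 via ϵ: add 1.
From 15 via ϵ: add 6, 14.
From 14 via ϵ: add 12.
From 12 via ϵ: add 17.
No new states can be added; the closed set is {1, 2, 6, 12, 14, 15, 16, 17}.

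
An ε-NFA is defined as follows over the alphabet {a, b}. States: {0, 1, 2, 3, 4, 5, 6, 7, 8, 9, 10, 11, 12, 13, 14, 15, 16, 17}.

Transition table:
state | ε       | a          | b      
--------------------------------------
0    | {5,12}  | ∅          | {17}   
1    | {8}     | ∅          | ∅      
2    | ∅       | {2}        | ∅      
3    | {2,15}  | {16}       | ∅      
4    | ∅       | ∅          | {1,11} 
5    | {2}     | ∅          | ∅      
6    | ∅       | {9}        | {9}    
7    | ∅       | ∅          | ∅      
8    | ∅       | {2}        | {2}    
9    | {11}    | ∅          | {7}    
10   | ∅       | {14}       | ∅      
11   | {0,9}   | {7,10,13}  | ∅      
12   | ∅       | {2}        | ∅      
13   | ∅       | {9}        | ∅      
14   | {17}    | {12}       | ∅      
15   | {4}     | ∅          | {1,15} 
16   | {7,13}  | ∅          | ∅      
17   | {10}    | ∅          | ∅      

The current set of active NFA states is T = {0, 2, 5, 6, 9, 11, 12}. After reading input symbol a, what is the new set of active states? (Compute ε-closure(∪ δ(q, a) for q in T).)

{0, 2, 5, 7, 9, 10, 11, 12, 13}

2 on a → {2}.
6 on a → {9}.
11 on a → {7, 10, 13}.
12 on a → {2}.
No a-transition from 0, 5, 9.
Union after reading a: {2, 7, 9, 10, 13}.
Now take the ε-closure:
From 9 via ε: add 11.
From 11 via ε: add 0.
From 0 via ε: add 5, 12.
No new states can be added; the closed set is {0, 2, 5, 7, 9, 10, 11, 12, 13}.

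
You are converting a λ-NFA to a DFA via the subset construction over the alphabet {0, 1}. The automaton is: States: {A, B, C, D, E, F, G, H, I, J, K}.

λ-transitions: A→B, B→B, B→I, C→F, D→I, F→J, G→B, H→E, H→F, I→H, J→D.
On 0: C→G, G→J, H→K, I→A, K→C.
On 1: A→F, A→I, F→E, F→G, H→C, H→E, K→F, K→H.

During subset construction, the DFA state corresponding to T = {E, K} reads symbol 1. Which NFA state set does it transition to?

{D, E, F, H, I, J}

K on 1 → {F, H}.
No 1-transition from E.
Union after reading 1: {F, H}.
Now take the λ-closure:
From F via λ: add J.
From H via λ: add E.
From J via λ: add D.
From D via λ: add I.
No new states can be added; the closed set is {D, E, F, H, I, J}.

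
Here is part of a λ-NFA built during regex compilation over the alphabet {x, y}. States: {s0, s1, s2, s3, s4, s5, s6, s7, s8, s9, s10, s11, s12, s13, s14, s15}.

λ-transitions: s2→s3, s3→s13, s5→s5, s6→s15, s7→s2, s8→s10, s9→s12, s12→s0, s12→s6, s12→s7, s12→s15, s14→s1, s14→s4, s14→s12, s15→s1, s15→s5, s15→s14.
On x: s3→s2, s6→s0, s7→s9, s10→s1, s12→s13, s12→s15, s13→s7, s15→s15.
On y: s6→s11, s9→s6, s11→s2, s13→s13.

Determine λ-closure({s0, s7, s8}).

Start with {s0, s7, s8}.
From s7 via λ: add s2.
From s8 via λ: add s10.
From s2 via λ: add s3.
From s3 via λ: add s13.
No new states can be added; the closed set is {s0, s2, s3, s7, s8, s10, s13}.

{s0, s2, s3, s7, s8, s10, s13}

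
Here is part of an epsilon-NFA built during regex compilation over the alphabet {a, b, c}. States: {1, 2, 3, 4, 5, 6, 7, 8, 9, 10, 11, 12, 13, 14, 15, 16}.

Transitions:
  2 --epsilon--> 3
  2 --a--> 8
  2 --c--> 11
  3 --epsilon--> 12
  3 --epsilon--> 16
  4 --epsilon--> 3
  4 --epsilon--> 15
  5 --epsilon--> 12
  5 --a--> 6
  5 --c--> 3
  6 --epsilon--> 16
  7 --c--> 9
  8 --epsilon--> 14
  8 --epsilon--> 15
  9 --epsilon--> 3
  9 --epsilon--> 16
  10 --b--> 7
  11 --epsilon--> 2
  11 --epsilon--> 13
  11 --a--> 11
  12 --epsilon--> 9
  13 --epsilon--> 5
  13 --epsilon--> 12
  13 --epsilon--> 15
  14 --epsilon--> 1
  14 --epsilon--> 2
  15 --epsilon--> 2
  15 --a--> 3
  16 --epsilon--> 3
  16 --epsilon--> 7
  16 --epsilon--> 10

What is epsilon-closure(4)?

{2, 3, 4, 7, 9, 10, 12, 15, 16}

Start with {4}.
From 4 via epsilon: add 3, 15.
From 3 via epsilon: add 12, 16.
From 15 via epsilon: add 2.
From 12 via epsilon: add 9.
From 16 via epsilon: add 7, 10.
No new states can be added; the closed set is {2, 3, 4, 7, 9, 10, 12, 15, 16}.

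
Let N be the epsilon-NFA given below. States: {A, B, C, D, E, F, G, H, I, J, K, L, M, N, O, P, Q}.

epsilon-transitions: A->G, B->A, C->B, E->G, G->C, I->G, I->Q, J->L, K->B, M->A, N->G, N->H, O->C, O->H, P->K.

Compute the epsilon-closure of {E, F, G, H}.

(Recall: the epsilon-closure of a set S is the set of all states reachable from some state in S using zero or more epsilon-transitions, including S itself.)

Start with {E, F, G, H}.
From G via epsilon: add C.
From C via epsilon: add B.
From B via epsilon: add A.
No new states can be added; the closed set is {A, B, C, E, F, G, H}.

{A, B, C, E, F, G, H}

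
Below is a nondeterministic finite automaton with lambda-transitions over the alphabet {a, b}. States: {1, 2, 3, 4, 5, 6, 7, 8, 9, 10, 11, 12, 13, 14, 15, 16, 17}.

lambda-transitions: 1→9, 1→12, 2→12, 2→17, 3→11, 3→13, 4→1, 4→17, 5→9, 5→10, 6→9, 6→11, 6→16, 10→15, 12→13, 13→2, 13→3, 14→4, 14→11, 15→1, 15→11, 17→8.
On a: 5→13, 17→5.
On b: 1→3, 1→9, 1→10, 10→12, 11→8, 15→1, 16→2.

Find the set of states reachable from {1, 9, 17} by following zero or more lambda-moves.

Start with {1, 9, 17}.
From 1 via lambda: add 12.
From 17 via lambda: add 8.
From 12 via lambda: add 13.
From 13 via lambda: add 2, 3.
From 3 via lambda: add 11.
No new states can be added; the closed set is {1, 2, 3, 8, 9, 11, 12, 13, 17}.

{1, 2, 3, 8, 9, 11, 12, 13, 17}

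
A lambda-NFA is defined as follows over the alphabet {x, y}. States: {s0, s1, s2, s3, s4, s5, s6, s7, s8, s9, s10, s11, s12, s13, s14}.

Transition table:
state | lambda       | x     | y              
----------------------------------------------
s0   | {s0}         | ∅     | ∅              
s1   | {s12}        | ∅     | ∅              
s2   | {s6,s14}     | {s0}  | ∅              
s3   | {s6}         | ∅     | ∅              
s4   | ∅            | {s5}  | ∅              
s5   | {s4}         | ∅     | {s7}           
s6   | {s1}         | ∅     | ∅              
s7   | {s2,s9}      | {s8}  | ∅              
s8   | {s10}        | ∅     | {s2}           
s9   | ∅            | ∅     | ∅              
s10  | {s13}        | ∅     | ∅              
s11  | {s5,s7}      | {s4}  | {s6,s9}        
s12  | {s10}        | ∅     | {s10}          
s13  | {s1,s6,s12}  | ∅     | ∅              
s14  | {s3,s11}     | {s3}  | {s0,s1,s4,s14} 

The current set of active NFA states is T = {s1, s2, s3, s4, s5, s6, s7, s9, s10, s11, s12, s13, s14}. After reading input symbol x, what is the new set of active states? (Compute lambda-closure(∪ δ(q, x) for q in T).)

{s0, s1, s3, s4, s5, s6, s8, s10, s12, s13}

s2 on x → {s0}.
s4 on x → {s5}.
s7 on x → {s8}.
s11 on x → {s4}.
s14 on x → {s3}.
No x-transition from s1, s3, s5, s6, s9, s10, s12, s13.
Union after reading x: {s0, s3, s4, s5, s8}.
Now take the lambda-closure:
From s3 via lambda: add s6.
From s8 via lambda: add s10.
From s6 via lambda: add s1.
From s10 via lambda: add s13.
From s1 via lambda: add s12.
No new states can be added; the closed set is {s0, s1, s3, s4, s5, s6, s8, s10, s12, s13}.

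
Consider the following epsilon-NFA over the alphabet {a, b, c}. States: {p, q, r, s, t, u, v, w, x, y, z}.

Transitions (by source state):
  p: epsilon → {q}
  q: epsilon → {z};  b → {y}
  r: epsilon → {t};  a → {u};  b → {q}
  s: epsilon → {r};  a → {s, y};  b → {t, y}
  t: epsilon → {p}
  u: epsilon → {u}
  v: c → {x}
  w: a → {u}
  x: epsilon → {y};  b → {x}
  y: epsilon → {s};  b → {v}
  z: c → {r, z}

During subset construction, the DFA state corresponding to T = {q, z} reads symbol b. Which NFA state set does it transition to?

{p, q, r, s, t, y, z}

q on b → {y}.
No b-transition from z.
Union after reading b: {y}.
Now take the epsilon-closure:
From y via epsilon: add s.
From s via epsilon: add r.
From r via epsilon: add t.
From t via epsilon: add p.
From p via epsilon: add q.
From q via epsilon: add z.
No new states can be added; the closed set is {p, q, r, s, t, y, z}.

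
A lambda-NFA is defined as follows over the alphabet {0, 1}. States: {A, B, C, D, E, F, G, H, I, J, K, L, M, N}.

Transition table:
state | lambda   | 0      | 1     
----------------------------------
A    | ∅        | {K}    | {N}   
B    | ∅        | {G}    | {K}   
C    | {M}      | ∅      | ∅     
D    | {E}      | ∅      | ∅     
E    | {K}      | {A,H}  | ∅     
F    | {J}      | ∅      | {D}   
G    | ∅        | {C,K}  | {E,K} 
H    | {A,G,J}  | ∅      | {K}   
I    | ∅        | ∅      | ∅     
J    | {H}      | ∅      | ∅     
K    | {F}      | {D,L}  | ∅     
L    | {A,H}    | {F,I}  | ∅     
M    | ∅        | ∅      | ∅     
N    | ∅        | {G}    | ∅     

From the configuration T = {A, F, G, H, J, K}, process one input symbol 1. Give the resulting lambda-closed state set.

{A, D, E, F, G, H, J, K, N}

A on 1 → {N}.
F on 1 → {D}.
G on 1 → {E, K}.
H on 1 → {K}.
No 1-transition from J, K.
Union after reading 1: {D, E, K, N}.
Now take the lambda-closure:
From K via lambda: add F.
From F via lambda: add J.
From J via lambda: add H.
From H via lambda: add A, G.
No new states can be added; the closed set is {A, D, E, F, G, H, J, K, N}.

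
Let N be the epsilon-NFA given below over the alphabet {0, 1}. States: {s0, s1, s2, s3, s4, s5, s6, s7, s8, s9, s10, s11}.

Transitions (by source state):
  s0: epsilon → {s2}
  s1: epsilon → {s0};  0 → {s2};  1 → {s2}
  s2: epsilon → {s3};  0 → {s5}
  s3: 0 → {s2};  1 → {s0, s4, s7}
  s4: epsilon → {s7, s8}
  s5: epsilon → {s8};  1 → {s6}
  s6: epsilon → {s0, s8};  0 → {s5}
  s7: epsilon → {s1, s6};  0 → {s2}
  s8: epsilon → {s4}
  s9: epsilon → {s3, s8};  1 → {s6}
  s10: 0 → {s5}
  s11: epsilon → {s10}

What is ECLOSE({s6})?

{s0, s1, s2, s3, s4, s6, s7, s8}

Start with {s6}.
From s6 via epsilon: add s0, s8.
From s0 via epsilon: add s2.
From s8 via epsilon: add s4.
From s2 via epsilon: add s3.
From s4 via epsilon: add s7.
From s7 via epsilon: add s1.
No new states can be added; the closed set is {s0, s1, s2, s3, s4, s6, s7, s8}.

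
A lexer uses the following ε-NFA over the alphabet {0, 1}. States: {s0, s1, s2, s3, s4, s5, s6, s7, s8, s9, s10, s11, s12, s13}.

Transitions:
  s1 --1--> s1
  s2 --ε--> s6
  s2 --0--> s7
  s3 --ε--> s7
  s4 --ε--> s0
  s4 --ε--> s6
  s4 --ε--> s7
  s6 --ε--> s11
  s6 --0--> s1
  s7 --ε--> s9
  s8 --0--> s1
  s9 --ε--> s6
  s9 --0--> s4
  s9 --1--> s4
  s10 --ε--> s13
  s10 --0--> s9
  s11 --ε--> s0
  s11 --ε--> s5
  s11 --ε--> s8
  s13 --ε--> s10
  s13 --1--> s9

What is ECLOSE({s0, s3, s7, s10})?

{s0, s3, s5, s6, s7, s8, s9, s10, s11, s13}

Start with {s0, s3, s7, s10}.
From s7 via ε: add s9.
From s10 via ε: add s13.
From s9 via ε: add s6.
From s6 via ε: add s11.
From s11 via ε: add s5, s8.
No new states can be added; the closed set is {s0, s3, s5, s6, s7, s8, s9, s10, s11, s13}.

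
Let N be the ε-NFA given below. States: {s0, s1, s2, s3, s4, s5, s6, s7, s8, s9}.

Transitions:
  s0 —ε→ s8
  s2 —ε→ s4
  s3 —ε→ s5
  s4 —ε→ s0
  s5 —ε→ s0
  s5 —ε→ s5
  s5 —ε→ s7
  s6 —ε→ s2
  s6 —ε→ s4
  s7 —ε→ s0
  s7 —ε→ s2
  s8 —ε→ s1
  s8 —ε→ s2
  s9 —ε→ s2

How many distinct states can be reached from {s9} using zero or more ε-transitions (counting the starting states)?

6

Start with {s9}.
From s9 via ε: add s2.
From s2 via ε: add s4.
From s4 via ε: add s0.
From s0 via ε: add s8.
From s8 via ε: add s1.
ε-closure = {s0, s1, s2, s4, s8, s9}, which has 6 states.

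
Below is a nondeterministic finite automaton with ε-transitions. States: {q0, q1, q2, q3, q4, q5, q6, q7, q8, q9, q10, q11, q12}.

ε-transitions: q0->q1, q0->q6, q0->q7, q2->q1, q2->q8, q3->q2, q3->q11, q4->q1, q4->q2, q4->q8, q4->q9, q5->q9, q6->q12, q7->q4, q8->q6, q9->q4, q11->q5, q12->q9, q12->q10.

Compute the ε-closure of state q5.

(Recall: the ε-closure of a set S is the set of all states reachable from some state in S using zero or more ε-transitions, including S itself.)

Start with {q5}.
From q5 via ε: add q9.
From q9 via ε: add q4.
From q4 via ε: add q1, q2, q8.
From q8 via ε: add q6.
From q6 via ε: add q12.
From q12 via ε: add q10.
No new states can be added; the closed set is {q1, q2, q4, q5, q6, q8, q9, q10, q12}.

{q1, q2, q4, q5, q6, q8, q9, q10, q12}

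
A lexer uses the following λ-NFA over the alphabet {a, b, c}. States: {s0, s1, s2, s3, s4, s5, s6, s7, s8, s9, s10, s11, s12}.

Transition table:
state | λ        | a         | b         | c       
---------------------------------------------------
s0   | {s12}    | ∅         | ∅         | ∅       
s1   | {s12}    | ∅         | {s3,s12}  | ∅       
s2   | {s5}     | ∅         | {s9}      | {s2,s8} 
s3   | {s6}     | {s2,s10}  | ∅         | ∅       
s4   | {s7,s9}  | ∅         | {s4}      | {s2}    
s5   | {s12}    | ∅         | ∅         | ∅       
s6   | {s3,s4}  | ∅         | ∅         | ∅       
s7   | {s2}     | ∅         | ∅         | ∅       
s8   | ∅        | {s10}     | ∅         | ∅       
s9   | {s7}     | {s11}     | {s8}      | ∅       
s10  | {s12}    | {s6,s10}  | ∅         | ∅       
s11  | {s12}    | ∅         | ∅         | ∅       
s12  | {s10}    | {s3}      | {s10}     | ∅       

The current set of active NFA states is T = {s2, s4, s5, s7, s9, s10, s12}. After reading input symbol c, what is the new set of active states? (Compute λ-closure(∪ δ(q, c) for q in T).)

{s2, s5, s8, s10, s12}

s2 on c → {s2, s8}.
s4 on c → {s2}.
No c-transition from s5, s7, s9, s10, s12.
Union after reading c: {s2, s8}.
Now take the λ-closure:
From s2 via λ: add s5.
From s5 via λ: add s12.
From s12 via λ: add s10.
No new states can be added; the closed set is {s2, s5, s8, s10, s12}.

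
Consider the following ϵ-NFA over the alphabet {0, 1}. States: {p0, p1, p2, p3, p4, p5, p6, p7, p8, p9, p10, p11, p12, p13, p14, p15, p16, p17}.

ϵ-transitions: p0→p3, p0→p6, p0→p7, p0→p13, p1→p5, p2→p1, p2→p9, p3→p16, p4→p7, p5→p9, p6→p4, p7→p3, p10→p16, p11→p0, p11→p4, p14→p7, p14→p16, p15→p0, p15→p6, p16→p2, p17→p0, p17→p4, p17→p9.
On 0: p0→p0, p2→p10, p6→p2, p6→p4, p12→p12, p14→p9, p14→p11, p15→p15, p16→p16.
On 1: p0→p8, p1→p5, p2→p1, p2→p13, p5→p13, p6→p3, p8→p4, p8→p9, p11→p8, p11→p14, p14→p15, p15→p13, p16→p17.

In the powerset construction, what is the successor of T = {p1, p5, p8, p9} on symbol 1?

{p1, p2, p3, p4, p5, p7, p9, p13, p16}

p1 on 1 → {p5}.
p5 on 1 → {p13}.
p8 on 1 → {p4, p9}.
No 1-transition from p9.
Union after reading 1: {p4, p5, p9, p13}.
Now take the ϵ-closure:
From p4 via ϵ: add p7.
From p7 via ϵ: add p3.
From p3 via ϵ: add p16.
From p16 via ϵ: add p2.
From p2 via ϵ: add p1.
No new states can be added; the closed set is {p1, p2, p3, p4, p5, p7, p9, p13, p16}.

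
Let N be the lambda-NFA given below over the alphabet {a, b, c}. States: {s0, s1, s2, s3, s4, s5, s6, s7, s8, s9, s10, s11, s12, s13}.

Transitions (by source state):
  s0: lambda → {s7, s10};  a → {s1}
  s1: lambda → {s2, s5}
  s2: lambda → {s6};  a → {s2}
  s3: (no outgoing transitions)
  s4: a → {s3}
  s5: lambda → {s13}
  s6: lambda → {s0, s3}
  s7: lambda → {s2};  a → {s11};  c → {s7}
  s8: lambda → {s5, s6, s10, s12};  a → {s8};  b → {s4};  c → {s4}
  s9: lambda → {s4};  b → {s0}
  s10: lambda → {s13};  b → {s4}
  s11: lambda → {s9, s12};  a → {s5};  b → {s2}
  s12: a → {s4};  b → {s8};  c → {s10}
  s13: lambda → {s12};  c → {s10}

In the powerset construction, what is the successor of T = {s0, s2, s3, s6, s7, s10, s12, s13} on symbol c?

{s0, s2, s3, s6, s7, s10, s12, s13}

s7 on c → {s7}.
s12 on c → {s10}.
s13 on c → {s10}.
No c-transition from s0, s2, s3, s6, s10.
Union after reading c: {s7, s10}.
Now take the lambda-closure:
From s7 via lambda: add s2.
From s10 via lambda: add s13.
From s2 via lambda: add s6.
From s13 via lambda: add s12.
From s6 via lambda: add s0, s3.
No new states can be added; the closed set is {s0, s2, s3, s6, s7, s10, s12, s13}.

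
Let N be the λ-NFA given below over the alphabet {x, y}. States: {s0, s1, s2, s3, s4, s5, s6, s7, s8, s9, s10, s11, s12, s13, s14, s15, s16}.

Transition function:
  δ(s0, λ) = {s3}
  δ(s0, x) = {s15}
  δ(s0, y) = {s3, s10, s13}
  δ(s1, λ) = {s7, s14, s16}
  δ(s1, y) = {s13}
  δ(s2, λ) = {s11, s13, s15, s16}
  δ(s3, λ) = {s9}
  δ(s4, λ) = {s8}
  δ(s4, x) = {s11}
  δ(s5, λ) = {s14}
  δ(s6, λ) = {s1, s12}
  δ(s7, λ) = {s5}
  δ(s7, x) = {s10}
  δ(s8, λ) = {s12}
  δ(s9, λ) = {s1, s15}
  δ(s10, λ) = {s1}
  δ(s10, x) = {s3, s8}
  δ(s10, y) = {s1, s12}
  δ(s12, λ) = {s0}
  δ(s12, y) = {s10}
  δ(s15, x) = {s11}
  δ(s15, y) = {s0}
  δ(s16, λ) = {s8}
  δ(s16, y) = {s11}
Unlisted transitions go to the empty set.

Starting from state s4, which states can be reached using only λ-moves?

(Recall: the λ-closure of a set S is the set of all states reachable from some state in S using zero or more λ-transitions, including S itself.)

{s0, s1, s3, s4, s5, s7, s8, s9, s12, s14, s15, s16}

Start with {s4}.
From s4 via λ: add s8.
From s8 via λ: add s12.
From s12 via λ: add s0.
From s0 via λ: add s3.
From s3 via λ: add s9.
From s9 via λ: add s1, s15.
From s1 via λ: add s7, s14, s16.
From s7 via λ: add s5.
No new states can be added; the closed set is {s0, s1, s3, s4, s5, s7, s8, s9, s12, s14, s15, s16}.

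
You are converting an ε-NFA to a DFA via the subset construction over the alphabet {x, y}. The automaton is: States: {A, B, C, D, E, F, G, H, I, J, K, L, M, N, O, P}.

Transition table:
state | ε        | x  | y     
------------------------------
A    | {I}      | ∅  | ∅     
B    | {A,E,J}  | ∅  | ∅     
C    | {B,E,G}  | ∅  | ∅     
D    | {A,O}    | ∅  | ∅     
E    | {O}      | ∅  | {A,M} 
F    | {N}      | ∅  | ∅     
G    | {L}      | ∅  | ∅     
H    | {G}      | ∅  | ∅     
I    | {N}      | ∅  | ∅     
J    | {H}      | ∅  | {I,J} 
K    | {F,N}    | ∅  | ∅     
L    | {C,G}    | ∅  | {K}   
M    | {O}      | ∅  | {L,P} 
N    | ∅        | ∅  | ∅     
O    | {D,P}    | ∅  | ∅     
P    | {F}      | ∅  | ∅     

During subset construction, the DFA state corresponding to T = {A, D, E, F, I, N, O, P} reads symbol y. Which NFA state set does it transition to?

{A, D, F, I, M, N, O, P}

E on y → {A, M}.
No y-transition from A, D, F, I, N, O, P.
Union after reading y: {A, M}.
Now take the ε-closure:
From A via ε: add I.
From M via ε: add O.
From I via ε: add N.
From O via ε: add D, P.
From P via ε: add F.
No new states can be added; the closed set is {A, D, F, I, M, N, O, P}.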